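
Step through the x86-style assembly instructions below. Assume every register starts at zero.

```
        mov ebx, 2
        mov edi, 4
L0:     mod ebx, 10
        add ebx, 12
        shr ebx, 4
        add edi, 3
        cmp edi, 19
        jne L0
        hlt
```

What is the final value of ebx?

mov ebx, 2 → ebx=2
mov edi, 4 → edi=4
mod ebx, 10 → ebx=2%10=2
add ebx, 12 → ebx=2+12=14
shr ebx, 4 → ebx=14>>4=0
add edi, 3 → edi=4+3=7
cmp edi, 19  (cmp 7,19)
jne L0: taken
mod ebx, 10 → ebx=0%10=0
add ebx, 12 → ebx=0+12=12
shr ebx, 4 → ebx=12>>4=0
add edi, 3 → edi=7+3=10
cmp edi, 19  (cmp 10,19)
jne L0: taken
mod ebx, 10 → ebx=0%10=0
add ebx, 12 → ebx=0+12=12
shr ebx, 4 → ebx=12>>4=0
add edi, 3 → edi=10+3=13
cmp edi, 19  (cmp 13,19)
jne L0: taken
mod ebx, 10 → ebx=0%10=0
add ebx, 12 → ebx=0+12=12
shr ebx, 4 → ebx=12>>4=0
add edi, 3 → edi=13+3=16
cmp edi, 19  (cmp 16,19)
jne L0: taken
mod ebx, 10 → ebx=0%10=0
add ebx, 12 → ebx=0+12=12
shr ebx, 4 → ebx=12>>4=0
add edi, 3 → edi=16+3=19
cmp edi, 19  (cmp 19,19)
jne L0: not taken
halt.

0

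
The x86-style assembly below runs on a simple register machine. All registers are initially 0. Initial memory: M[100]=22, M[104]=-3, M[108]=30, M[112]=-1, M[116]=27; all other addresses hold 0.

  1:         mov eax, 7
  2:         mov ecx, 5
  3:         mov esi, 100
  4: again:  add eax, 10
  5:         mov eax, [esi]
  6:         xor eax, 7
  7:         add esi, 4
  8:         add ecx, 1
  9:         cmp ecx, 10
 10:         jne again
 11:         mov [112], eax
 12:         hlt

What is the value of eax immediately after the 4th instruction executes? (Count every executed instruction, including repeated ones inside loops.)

mov eax, 7 → eax=7
mov ecx, 5 → ecx=5
mov esi, 100 → esi=100
add eax, 10 → eax=7+10=17
After step 4: eax = 17.

17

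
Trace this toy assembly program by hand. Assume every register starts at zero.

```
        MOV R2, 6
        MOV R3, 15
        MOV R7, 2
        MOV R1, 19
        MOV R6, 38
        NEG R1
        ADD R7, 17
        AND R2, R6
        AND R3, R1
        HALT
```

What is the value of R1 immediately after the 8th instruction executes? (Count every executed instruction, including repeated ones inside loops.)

R2=6
R3=15
R7=2
R1=19
R6=38
R1=-(19)=-19
R7=2+17=19
R2=6&38=6
After step 8: R1 = -19.

-19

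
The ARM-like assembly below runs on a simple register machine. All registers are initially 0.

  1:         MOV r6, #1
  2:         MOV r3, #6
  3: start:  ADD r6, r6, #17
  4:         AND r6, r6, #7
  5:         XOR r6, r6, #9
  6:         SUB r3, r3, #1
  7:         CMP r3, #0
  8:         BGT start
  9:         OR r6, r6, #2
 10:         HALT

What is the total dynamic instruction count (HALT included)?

40

r6=1
r3=6
r6=1+17=18
r6=18&7=2
r6=2^9=11
r3=6-1=5
CMP r3, #0  (cmp 5,0)
BGT start: taken
r6=11+17=28
r6=28&7=4
r6=4^9=13
r3=5-1=4
CMP r3, #0  (cmp 4,0)
BGT start: taken
r6=13+17=30
r6=30&7=6
r6=6^9=15
r3=4-1=3
CMP r3, #0  (cmp 3,0)
BGT start: taken
r6=15+17=32
r6=32&7=0
r6=0^9=9
r3=3-1=2
CMP r3, #0  (cmp 2,0)
BGT start: taken
r6=9+17=26
r6=26&7=2
r6=2^9=11
r3=2-1=1
CMP r3, #0  (cmp 1,0)
BGT start: taken
r6=11+17=28
r6=28&7=4
r6=4^9=13
r3=1-1=0
CMP r3, #0  (cmp 0,0)
BGT start: not taken
r6=13|2=15
halt.
Total executed instructions: 40.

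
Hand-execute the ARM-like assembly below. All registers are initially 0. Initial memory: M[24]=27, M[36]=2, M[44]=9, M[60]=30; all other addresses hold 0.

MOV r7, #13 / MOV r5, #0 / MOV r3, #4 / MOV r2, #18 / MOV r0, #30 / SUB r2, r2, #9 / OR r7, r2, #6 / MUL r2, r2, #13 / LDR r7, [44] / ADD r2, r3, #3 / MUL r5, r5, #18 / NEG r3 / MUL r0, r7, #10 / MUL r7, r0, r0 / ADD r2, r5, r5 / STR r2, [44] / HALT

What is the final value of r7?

8100

r7=13
r5=0
r3=4
r2=18
r0=30
r2=18-9=9
r7=9|6=15
r2=9*13=117
r7=M[44]=9
r2=4+3=7
r5=0*18=0
r3=-(4)=-4
r0=9*10=90
r7=90*90=8100
r2=0+0=0
STR r2, [44] → M[44]=0
halt.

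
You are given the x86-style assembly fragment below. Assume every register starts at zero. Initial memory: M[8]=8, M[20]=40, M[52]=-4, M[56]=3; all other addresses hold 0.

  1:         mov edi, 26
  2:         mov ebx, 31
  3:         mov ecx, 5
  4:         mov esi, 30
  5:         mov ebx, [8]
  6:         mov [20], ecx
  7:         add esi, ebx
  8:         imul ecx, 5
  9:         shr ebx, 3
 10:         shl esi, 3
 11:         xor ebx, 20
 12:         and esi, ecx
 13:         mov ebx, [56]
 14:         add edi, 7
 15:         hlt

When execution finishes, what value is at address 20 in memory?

after mov edi, 26: edi=26
after mov ebx, 31: ebx=31
after mov ecx, 5: ecx=5
after mov esi, 30: esi=30
after mov ebx, [8]: ebx=M[8]=8
mov [20], ecx → M[20]=5
after add esi, ebx: esi=30+8=38
after imul ecx, 5: ecx=5*5=25
after shr ebx, 3: ebx=8>>3=1
after shl esi, 3: esi=38<<3=304
after xor ebx, 20: ebx=1^20=21
after and esi, ecx: esi=304&25=16
after mov ebx, [56]: ebx=M[56]=3
after add edi, 7: edi=26+7=33
halt.

5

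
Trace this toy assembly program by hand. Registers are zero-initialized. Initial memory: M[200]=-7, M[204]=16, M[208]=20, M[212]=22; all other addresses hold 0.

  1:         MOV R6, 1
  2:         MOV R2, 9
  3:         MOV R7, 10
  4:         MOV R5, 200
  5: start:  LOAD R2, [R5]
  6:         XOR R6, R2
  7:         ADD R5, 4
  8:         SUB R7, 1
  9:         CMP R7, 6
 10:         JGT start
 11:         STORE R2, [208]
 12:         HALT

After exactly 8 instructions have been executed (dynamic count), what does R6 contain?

MOV R6, 1 → R6=1
MOV R2, 9 → R2=9
MOV R7, 10 → R7=10
MOV R5, 200 → R5=200
LOAD R2, [R5] → R2=M[200]=-7
XOR R6, R2 → R6=1^(-7)=-8
ADD R5, 4 → R5=200+4=204
SUB R7, 1 → R7=10-1=9
After step 8: R6 = -8.

-8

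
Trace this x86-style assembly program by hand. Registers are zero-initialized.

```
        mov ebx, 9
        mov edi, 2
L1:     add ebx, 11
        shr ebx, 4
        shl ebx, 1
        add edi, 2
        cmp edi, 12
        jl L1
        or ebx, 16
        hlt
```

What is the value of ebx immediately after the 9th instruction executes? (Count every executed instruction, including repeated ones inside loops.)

13

ebx=9
edi=2
ebx=9+11=20
ebx=20>>4=1
ebx=1<<1=2
edi=2+2=4
cmp edi, 12  (cmp 4,12)
jl L1: taken
ebx=2+11=13
After step 9: ebx = 13.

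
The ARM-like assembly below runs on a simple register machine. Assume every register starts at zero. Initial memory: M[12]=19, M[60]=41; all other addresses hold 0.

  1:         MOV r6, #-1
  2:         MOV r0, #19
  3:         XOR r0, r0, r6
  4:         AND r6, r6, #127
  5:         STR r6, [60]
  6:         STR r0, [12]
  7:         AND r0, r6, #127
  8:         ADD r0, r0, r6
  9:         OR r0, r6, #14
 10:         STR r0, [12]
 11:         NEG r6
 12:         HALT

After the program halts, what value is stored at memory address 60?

MOV r6, #-1 → r6=-1
MOV r0, #19 → r0=19
XOR r0, r0, r6 → r0=19^(-1)=-20
AND r6, r6, #127 → r6=(-1)&127=127
STR r6, [60] → M[60]=127
STR r0, [12] → M[12]=-20
AND r0, r6, #127 → r0=127&127=127
ADD r0, r0, r6 → r0=127+127=254
OR r0, r6, #14 → r0=127|14=127
STR r0, [12] → M[12]=127
NEG r6 → r6=-(127)=-127
halt.

127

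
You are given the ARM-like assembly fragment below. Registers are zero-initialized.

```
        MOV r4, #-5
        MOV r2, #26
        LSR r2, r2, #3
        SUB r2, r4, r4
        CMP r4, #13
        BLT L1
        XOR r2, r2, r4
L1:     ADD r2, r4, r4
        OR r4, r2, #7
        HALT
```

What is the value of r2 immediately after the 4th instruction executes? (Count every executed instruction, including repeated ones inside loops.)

MOV r4, #-5 → r4=-5
MOV r2, #26 → r2=26
LSR r2, r2, #3 → r2=26>>3=3
SUB r2, r4, r4 → r2=(-5)-(-5)=0
After step 4: r2 = 0.

0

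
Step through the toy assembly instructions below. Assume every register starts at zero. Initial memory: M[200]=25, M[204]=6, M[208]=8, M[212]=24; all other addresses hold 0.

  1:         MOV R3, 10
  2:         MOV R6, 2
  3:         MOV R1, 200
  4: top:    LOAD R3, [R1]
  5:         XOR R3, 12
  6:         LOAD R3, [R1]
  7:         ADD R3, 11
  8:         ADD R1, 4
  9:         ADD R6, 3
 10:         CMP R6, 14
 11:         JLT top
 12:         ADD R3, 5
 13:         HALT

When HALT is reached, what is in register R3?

40

after MOV R3, 10: R3=10
after MOV R6, 2: R6=2
after MOV R1, 200: R1=200
after LOAD R3, [R1]: R3=M[200]=25
after XOR R3, 12: R3=25^12=21
after LOAD R3, [R1]: R3=M[200]=25
after ADD R3, 11: R3=25+11=36
after ADD R1, 4: R1=200+4=204
after ADD R6, 3: R6=2+3=5
CMP R6, 14  (cmp 5,14)
JLT top: taken
after LOAD R3, [R1]: R3=M[204]=6
after XOR R3, 12: R3=6^12=10
after LOAD R3, [R1]: R3=M[204]=6
after ADD R3, 11: R3=6+11=17
after ADD R1, 4: R1=204+4=208
after ADD R6, 3: R6=5+3=8
CMP R6, 14  (cmp 8,14)
JLT top: taken
after LOAD R3, [R1]: R3=M[208]=8
after XOR R3, 12: R3=8^12=4
after LOAD R3, [R1]: R3=M[208]=8
after ADD R3, 11: R3=8+11=19
after ADD R1, 4: R1=208+4=212
after ADD R6, 3: R6=8+3=11
CMP R6, 14  (cmp 11,14)
JLT top: taken
after LOAD R3, [R1]: R3=M[212]=24
after XOR R3, 12: R3=24^12=20
after LOAD R3, [R1]: R3=M[212]=24
after ADD R3, 11: R3=24+11=35
after ADD R1, 4: R1=212+4=216
after ADD R6, 3: R6=11+3=14
CMP R6, 14  (cmp 14,14)
JLT top: not taken
after ADD R3, 5: R3=35+5=40
halt.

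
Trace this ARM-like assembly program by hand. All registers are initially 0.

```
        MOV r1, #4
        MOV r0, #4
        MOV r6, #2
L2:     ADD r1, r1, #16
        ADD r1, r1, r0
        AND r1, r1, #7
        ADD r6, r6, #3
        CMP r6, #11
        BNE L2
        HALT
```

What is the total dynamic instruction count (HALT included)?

MOV r1, #4 → r1=4
MOV r0, #4 → r0=4
MOV r6, #2 → r6=2
ADD r1, r1, #16 → r1=4+16=20
ADD r1, r1, r0 → r1=20+4=24
AND r1, r1, #7 → r1=24&7=0
ADD r6, r6, #3 → r6=2+3=5
CMP r6, #11  (cmp 5,11)
BNE L2: taken
ADD r1, r1, #16 → r1=0+16=16
ADD r1, r1, r0 → r1=16+4=20
AND r1, r1, #7 → r1=20&7=4
ADD r6, r6, #3 → r6=5+3=8
CMP r6, #11  (cmp 8,11)
BNE L2: taken
ADD r1, r1, #16 → r1=4+16=20
ADD r1, r1, r0 → r1=20+4=24
AND r1, r1, #7 → r1=24&7=0
ADD r6, r6, #3 → r6=8+3=11
CMP r6, #11  (cmp 11,11)
BNE L2: not taken
halt.
Total executed instructions: 22.

22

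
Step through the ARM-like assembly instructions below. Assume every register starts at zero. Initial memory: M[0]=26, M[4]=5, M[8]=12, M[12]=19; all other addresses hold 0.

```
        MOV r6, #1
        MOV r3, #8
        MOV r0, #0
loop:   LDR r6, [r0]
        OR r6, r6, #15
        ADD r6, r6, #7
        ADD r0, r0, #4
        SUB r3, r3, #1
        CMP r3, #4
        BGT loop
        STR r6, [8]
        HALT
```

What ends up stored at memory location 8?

r6=1
r3=8
r0=0
r6=M[0]=26
r6=26|15=31
r6=31+7=38
r0=0+4=4
r3=8-1=7
CMP r3, #4  (cmp 7,4)
BGT loop: taken
r6=M[4]=5
r6=5|15=15
r6=15+7=22
r0=4+4=8
r3=7-1=6
CMP r3, #4  (cmp 6,4)
BGT loop: taken
r6=M[8]=12
r6=12|15=15
r6=15+7=22
r0=8+4=12
r3=6-1=5
CMP r3, #4  (cmp 5,4)
BGT loop: taken
r6=M[12]=19
r6=19|15=31
r6=31+7=38
r0=12+4=16
r3=5-1=4
CMP r3, #4  (cmp 4,4)
BGT loop: not taken
STR r6, [8] → M[8]=38
halt.

38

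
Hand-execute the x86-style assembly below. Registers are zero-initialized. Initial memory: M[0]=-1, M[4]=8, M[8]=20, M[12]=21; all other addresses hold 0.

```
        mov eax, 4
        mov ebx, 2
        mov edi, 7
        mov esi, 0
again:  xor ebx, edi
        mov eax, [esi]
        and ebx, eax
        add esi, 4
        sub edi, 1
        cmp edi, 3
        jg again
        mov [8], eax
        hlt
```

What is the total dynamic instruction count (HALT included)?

34

after mov eax, 4: eax=4
after mov ebx, 2: ebx=2
after mov edi, 7: edi=7
after mov esi, 0: esi=0
after xor ebx, edi: ebx=2^7=5
after mov eax, [esi]: eax=M[0]=-1
after and ebx, eax: ebx=5&(-1)=5
after add esi, 4: esi=0+4=4
after sub edi, 1: edi=7-1=6
cmp edi, 3  (cmp 6,3)
jg again: taken
after xor ebx, edi: ebx=5^6=3
after mov eax, [esi]: eax=M[4]=8
after and ebx, eax: ebx=3&8=0
after add esi, 4: esi=4+4=8
after sub edi, 1: edi=6-1=5
cmp edi, 3  (cmp 5,3)
jg again: taken
after xor ebx, edi: ebx=0^5=5
after mov eax, [esi]: eax=M[8]=20
after and ebx, eax: ebx=5&20=4
after add esi, 4: esi=8+4=12
after sub edi, 1: edi=5-1=4
cmp edi, 3  (cmp 4,3)
jg again: taken
after xor ebx, edi: ebx=4^4=0
after mov eax, [esi]: eax=M[12]=21
after and ebx, eax: ebx=0&21=0
after add esi, 4: esi=12+4=16
after sub edi, 1: edi=4-1=3
cmp edi, 3  (cmp 3,3)
jg again: not taken
mov [8], eax → M[8]=21
halt.
Total executed instructions: 34.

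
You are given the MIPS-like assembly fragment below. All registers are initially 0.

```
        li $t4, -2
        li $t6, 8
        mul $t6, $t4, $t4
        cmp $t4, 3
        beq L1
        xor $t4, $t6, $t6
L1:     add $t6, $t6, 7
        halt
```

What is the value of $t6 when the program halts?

after li $t4, -2: $t4=-2
after li $t6, 8: $t6=8
after mul $t6, $t4, $t4: $t6=(-2)*(-2)=4
cmp $t4, 3  (cmp -2,3)
beq L1: not taken
after xor $t4, $t6, $t6: $t4=4^4=0
after add $t6, $t6, 7: $t6=4+7=11
halt.

11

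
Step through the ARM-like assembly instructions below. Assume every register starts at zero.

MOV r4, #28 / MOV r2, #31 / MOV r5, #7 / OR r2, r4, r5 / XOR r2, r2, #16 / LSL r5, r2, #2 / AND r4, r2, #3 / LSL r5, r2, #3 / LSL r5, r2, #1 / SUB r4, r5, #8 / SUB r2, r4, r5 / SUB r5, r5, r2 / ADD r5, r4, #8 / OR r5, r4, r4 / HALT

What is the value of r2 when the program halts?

-8

MOV r4, #28 → r4=28
MOV r2, #31 → r2=31
MOV r5, #7 → r5=7
OR r2, r4, r5 → r2=28|7=31
XOR r2, r2, #16 → r2=31^16=15
LSL r5, r2, #2 → r5=15<<2=60
AND r4, r2, #3 → r4=15&3=3
LSL r5, r2, #3 → r5=15<<3=120
LSL r5, r2, #1 → r5=15<<1=30
SUB r4, r5, #8 → r4=30-8=22
SUB r2, r4, r5 → r2=22-30=-8
SUB r5, r5, r2 → r5=30-(-8)=38
ADD r5, r4, #8 → r5=22+8=30
OR r5, r4, r4 → r5=22|22=22
halt.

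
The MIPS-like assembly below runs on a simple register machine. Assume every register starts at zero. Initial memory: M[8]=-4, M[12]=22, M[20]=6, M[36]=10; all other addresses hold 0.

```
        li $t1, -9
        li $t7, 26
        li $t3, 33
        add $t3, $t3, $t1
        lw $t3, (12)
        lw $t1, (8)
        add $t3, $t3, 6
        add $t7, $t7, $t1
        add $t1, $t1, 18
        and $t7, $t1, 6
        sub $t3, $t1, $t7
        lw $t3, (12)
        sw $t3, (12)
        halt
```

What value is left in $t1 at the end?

li $t1, -9 → $t1=-9
li $t7, 26 → $t7=26
li $t3, 33 → $t3=33
add $t3, $t3, $t1 → $t3=33+(-9)=24
lw $t3, (12) → $t3=M[12]=22
lw $t1, (8) → $t1=M[8]=-4
add $t3, $t3, 6 → $t3=22+6=28
add $t7, $t7, $t1 → $t7=26+(-4)=22
add $t1, $t1, 18 → $t1=(-4)+18=14
and $t7, $t1, 6 → $t7=14&6=6
sub $t3, $t1, $t7 → $t3=14-6=8
lw $t3, (12) → $t3=M[12]=22
sw $t3, (12) → M[12]=22
halt.

14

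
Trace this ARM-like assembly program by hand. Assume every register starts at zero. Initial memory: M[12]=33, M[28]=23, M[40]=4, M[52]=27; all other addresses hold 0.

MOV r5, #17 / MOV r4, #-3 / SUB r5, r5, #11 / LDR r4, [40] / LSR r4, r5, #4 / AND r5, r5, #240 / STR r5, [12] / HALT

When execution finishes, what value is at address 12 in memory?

r5=17
r4=-3
r5=17-11=6
r4=M[40]=4
r4=6>>4=0
r5=6&240=0
STR r5, [12] → M[12]=0
halt.

0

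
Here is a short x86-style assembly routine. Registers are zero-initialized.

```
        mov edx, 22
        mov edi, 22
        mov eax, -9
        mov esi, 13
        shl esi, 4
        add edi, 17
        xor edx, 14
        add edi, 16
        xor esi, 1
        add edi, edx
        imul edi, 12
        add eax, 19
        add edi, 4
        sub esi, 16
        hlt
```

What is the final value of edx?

mov edx, 22 → edx=22
mov edi, 22 → edi=22
mov eax, -9 → eax=-9
mov esi, 13 → esi=13
shl esi, 4 → esi=13<<4=208
add edi, 17 → edi=22+17=39
xor edx, 14 → edx=22^14=24
add edi, 16 → edi=39+16=55
xor esi, 1 → esi=208^1=209
add edi, edx → edi=55+24=79
imul edi, 12 → edi=79*12=948
add eax, 19 → eax=(-9)+19=10
add edi, 4 → edi=948+4=952
sub esi, 16 → esi=209-16=193
halt.

24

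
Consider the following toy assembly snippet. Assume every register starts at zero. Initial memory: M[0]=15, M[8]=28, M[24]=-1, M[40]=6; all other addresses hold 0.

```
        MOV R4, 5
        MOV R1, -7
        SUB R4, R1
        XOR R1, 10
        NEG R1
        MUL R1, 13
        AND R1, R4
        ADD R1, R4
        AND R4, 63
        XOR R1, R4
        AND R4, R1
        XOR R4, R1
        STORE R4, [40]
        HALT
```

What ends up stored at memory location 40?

R4=5
R1=-7
R4=5-(-7)=12
R1=(-7)^10=-13
R1=-(-13)=13
R1=13*13=169
R1=169&12=8
R1=8+12=20
R4=12&63=12
R1=20^12=24
R4=12&24=8
R4=8^24=16
STORE R4, [40] → M[40]=16
halt.

16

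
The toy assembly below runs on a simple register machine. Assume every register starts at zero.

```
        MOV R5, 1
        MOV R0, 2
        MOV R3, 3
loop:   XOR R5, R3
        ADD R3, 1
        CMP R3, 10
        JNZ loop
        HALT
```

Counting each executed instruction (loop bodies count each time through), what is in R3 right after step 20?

7

R5=1
R0=2
R3=3
R5=1^3=2
R3=3+1=4
CMP R3, 10  (cmp 4,10)
JNZ loop: taken
R5=2^4=6
R3=4+1=5
CMP R3, 10  (cmp 5,10)
JNZ loop: taken
R5=6^5=3
R3=5+1=6
CMP R3, 10  (cmp 6,10)
JNZ loop: taken
R5=3^6=5
R3=6+1=7
CMP R3, 10  (cmp 7,10)
JNZ loop: taken
R5=5^7=2
After step 20: R3 = 7.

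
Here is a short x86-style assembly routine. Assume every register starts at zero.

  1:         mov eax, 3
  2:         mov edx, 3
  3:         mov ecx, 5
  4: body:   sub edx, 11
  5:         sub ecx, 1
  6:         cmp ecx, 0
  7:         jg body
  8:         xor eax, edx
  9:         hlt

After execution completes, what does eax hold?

eax=3
edx=3
ecx=5
edx=3-11=-8
ecx=5-1=4
cmp ecx, 0  (cmp 4,0)
jg body: taken
edx=(-8)-11=-19
ecx=4-1=3
cmp ecx, 0  (cmp 3,0)
jg body: taken
edx=(-19)-11=-30
ecx=3-1=2
cmp ecx, 0  (cmp 2,0)
jg body: taken
edx=(-30)-11=-41
ecx=2-1=1
cmp ecx, 0  (cmp 1,0)
jg body: taken
edx=(-41)-11=-52
ecx=1-1=0
cmp ecx, 0  (cmp 0,0)
jg body: not taken
eax=3^(-52)=-49
halt.

-49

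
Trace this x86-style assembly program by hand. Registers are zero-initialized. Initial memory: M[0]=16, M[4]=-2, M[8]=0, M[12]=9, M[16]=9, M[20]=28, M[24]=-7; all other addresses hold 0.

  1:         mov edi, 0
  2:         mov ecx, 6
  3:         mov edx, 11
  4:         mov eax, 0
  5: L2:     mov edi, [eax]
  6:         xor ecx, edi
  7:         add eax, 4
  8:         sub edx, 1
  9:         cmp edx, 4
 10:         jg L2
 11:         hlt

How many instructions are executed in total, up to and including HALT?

mov edi, 0 → edi=0
mov ecx, 6 → ecx=6
mov edx, 11 → edx=11
mov eax, 0 → eax=0
mov edi, [eax] → edi=M[0]=16
xor ecx, edi → ecx=6^16=22
add eax, 4 → eax=0+4=4
sub edx, 1 → edx=11-1=10
cmp edx, 4  (cmp 10,4)
jg L2: taken
mov edi, [eax] → edi=M[4]=-2
xor ecx, edi → ecx=22^(-2)=-24
add eax, 4 → eax=4+4=8
sub edx, 1 → edx=10-1=9
cmp edx, 4  (cmp 9,4)
jg L2: taken
mov edi, [eax] → edi=M[8]=0
xor ecx, edi → ecx=(-24)^0=-24
add eax, 4 → eax=8+4=12
sub edx, 1 → edx=9-1=8
cmp edx, 4  (cmp 8,4)
jg L2: taken
mov edi, [eax] → edi=M[12]=9
xor ecx, edi → ecx=(-24)^9=-31
add eax, 4 → eax=12+4=16
sub edx, 1 → edx=8-1=7
cmp edx, 4  (cmp 7,4)
jg L2: taken
mov edi, [eax] → edi=M[16]=9
xor ecx, edi → ecx=(-31)^9=-24
add eax, 4 → eax=16+4=20
sub edx, 1 → edx=7-1=6
cmp edx, 4  (cmp 6,4)
jg L2: taken
mov edi, [eax] → edi=M[20]=28
xor ecx, edi → ecx=(-24)^28=-12
add eax, 4 → eax=20+4=24
sub edx, 1 → edx=6-1=5
cmp edx, 4  (cmp 5,4)
jg L2: taken
mov edi, [eax] → edi=M[24]=-7
xor ecx, edi → ecx=(-12)^(-7)=13
add eax, 4 → eax=24+4=28
sub edx, 1 → edx=5-1=4
cmp edx, 4  (cmp 4,4)
jg L2: not taken
halt.
Total executed instructions: 47.

47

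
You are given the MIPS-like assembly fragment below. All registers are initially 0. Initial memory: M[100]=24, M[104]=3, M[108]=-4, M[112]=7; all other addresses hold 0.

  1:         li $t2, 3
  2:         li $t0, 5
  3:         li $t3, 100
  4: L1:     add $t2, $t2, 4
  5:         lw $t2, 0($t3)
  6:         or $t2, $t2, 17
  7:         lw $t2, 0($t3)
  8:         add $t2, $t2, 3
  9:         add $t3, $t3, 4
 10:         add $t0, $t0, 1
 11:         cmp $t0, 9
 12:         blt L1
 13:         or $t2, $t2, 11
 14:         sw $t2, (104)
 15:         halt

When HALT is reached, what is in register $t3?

after li $t2, 3: $t2=3
after li $t0, 5: $t0=5
after li $t3, 100: $t3=100
after add $t2, $t2, 4: $t2=3+4=7
after lw $t2, 0($t3): $t2=M[100]=24
after or $t2, $t2, 17: $t2=24|17=25
after lw $t2, 0($t3): $t2=M[100]=24
after add $t2, $t2, 3: $t2=24+3=27
after add $t3, $t3, 4: $t3=100+4=104
after add $t0, $t0, 1: $t0=5+1=6
cmp $t0, 9  (cmp 6,9)
blt L1: taken
after add $t2, $t2, 4: $t2=27+4=31
after lw $t2, 0($t3): $t2=M[104]=3
after or $t2, $t2, 17: $t2=3|17=19
after lw $t2, 0($t3): $t2=M[104]=3
after add $t2, $t2, 3: $t2=3+3=6
after add $t3, $t3, 4: $t3=104+4=108
after add $t0, $t0, 1: $t0=6+1=7
cmp $t0, 9  (cmp 7,9)
blt L1: taken
after add $t2, $t2, 4: $t2=6+4=10
after lw $t2, 0($t3): $t2=M[108]=-4
after or $t2, $t2, 17: $t2=(-4)|17=-3
after lw $t2, 0($t3): $t2=M[108]=-4
after add $t2, $t2, 3: $t2=(-4)+3=-1
after add $t3, $t3, 4: $t3=108+4=112
after add $t0, $t0, 1: $t0=7+1=8
cmp $t0, 9  (cmp 8,9)
blt L1: taken
after add $t2, $t2, 4: $t2=(-1)+4=3
after lw $t2, 0($t3): $t2=M[112]=7
after or $t2, $t2, 17: $t2=7|17=23
after lw $t2, 0($t3): $t2=M[112]=7
after add $t2, $t2, 3: $t2=7+3=10
after add $t3, $t3, 4: $t3=112+4=116
after add $t0, $t0, 1: $t0=8+1=9
cmp $t0, 9  (cmp 9,9)
blt L1: not taken
after or $t2, $t2, 11: $t2=10|11=11
sw $t2, (104) → M[104]=11
halt.

116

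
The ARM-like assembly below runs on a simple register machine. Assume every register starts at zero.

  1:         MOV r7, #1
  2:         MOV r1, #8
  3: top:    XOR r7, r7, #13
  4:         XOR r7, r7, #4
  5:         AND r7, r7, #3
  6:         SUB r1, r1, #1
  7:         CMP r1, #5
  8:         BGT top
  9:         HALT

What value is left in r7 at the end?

MOV r7, #1 → r7=1
MOV r1, #8 → r1=8
XOR r7, r7, #13 → r7=1^13=12
XOR r7, r7, #4 → r7=12^4=8
AND r7, r7, #3 → r7=8&3=0
SUB r1, r1, #1 → r1=8-1=7
CMP r1, #5  (cmp 7,5)
BGT top: taken
XOR r7, r7, #13 → r7=0^13=13
XOR r7, r7, #4 → r7=13^4=9
AND r7, r7, #3 → r7=9&3=1
SUB r1, r1, #1 → r1=7-1=6
CMP r1, #5  (cmp 6,5)
BGT top: taken
XOR r7, r7, #13 → r7=1^13=12
XOR r7, r7, #4 → r7=12^4=8
AND r7, r7, #3 → r7=8&3=0
SUB r1, r1, #1 → r1=6-1=5
CMP r1, #5  (cmp 5,5)
BGT top: not taken
halt.

0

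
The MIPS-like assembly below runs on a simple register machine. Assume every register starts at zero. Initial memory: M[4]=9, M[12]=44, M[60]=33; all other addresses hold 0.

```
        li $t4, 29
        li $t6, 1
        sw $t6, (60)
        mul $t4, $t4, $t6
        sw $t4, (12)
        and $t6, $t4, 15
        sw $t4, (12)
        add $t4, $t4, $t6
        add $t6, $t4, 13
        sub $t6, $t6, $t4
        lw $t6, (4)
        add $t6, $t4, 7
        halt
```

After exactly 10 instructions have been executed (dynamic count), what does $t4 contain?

42

after li $t4, 29: $t4=29
after li $t6, 1: $t6=1
sw $t6, (60) → M[60]=1
after mul $t4, $t4, $t6: $t4=29*1=29
sw $t4, (12) → M[12]=29
after and $t6, $t4, 15: $t6=29&15=13
sw $t4, (12) → M[12]=29
after add $t4, $t4, $t6: $t4=29+13=42
after add $t6, $t4, 13: $t6=42+13=55
after sub $t6, $t6, $t4: $t6=55-42=13
After step 10: $t4 = 42.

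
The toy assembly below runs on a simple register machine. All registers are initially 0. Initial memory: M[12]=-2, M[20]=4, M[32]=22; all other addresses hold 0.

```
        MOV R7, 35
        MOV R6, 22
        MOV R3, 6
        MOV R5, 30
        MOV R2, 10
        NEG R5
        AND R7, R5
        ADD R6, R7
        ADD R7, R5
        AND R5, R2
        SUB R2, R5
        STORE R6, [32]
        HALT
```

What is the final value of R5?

R7=35
R6=22
R3=6
R5=30
R2=10
R5=-(30)=-30
R7=35&(-30)=34
R6=22+34=56
R7=34+(-30)=4
R5=(-30)&10=2
R2=10-2=8
STORE R6, [32] → M[32]=56
halt.

2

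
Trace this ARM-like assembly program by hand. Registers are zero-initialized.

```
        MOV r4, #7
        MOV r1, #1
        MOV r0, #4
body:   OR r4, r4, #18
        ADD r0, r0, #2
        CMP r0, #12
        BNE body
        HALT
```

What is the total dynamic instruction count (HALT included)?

20

after MOV r4, #7: r4=7
after MOV r1, #1: r1=1
after MOV r0, #4: r0=4
after OR r4, r4, #18: r4=7|18=23
after ADD r0, r0, #2: r0=4+2=6
CMP r0, #12  (cmp 6,12)
BNE body: taken
after OR r4, r4, #18: r4=23|18=23
after ADD r0, r0, #2: r0=6+2=8
CMP r0, #12  (cmp 8,12)
BNE body: taken
after OR r4, r4, #18: r4=23|18=23
after ADD r0, r0, #2: r0=8+2=10
CMP r0, #12  (cmp 10,12)
BNE body: taken
after OR r4, r4, #18: r4=23|18=23
after ADD r0, r0, #2: r0=10+2=12
CMP r0, #12  (cmp 12,12)
BNE body: not taken
halt.
Total executed instructions: 20.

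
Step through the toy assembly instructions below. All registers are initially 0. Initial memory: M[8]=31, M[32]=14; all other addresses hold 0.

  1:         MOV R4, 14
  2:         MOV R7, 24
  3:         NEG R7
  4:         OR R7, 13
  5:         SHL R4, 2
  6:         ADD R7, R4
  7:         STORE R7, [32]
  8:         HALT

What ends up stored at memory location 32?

MOV R4, 14 → R4=14
MOV R7, 24 → R7=24
NEG R7 → R7=-(24)=-24
OR R7, 13 → R7=(-24)|13=-19
SHL R4, 2 → R4=14<<2=56
ADD R7, R4 → R7=(-19)+56=37
STORE R7, [32] → M[32]=37
halt.

37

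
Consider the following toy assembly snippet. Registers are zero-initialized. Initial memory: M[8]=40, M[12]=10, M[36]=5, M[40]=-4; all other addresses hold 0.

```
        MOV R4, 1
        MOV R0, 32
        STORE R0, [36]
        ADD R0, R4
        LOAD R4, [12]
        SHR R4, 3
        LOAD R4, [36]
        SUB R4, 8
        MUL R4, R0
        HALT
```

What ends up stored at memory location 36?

R4=1
R0=32
STORE R0, [36] → M[36]=32
R0=32+1=33
R4=M[12]=10
R4=10>>3=1
R4=M[36]=32
R4=32-8=24
R4=24*33=792
halt.

32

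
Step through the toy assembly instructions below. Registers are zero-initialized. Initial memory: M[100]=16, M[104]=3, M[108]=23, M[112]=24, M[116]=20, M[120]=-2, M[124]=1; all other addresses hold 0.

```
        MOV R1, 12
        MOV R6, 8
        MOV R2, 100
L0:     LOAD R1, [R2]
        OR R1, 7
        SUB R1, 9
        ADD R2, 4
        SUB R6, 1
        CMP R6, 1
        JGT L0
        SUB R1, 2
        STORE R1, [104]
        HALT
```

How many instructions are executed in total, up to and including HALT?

after MOV R1, 12: R1=12
after MOV R6, 8: R6=8
after MOV R2, 100: R2=100
after LOAD R1, [R2]: R1=M[100]=16
after OR R1, 7: R1=16|7=23
after SUB R1, 9: R1=23-9=14
after ADD R2, 4: R2=100+4=104
after SUB R6, 1: R6=8-1=7
CMP R6, 1  (cmp 7,1)
JGT L0: taken
after LOAD R1, [R2]: R1=M[104]=3
after OR R1, 7: R1=3|7=7
after SUB R1, 9: R1=7-9=-2
after ADD R2, 4: R2=104+4=108
after SUB R6, 1: R6=7-1=6
CMP R6, 1  (cmp 6,1)
JGT L0: taken
after LOAD R1, [R2]: R1=M[108]=23
after OR R1, 7: R1=23|7=23
after SUB R1, 9: R1=23-9=14
after ADD R2, 4: R2=108+4=112
after SUB R6, 1: R6=6-1=5
CMP R6, 1  (cmp 5,1)
JGT L0: taken
after LOAD R1, [R2]: R1=M[112]=24
after OR R1, 7: R1=24|7=31
after SUB R1, 9: R1=31-9=22
after ADD R2, 4: R2=112+4=116
after SUB R6, 1: R6=5-1=4
CMP R6, 1  (cmp 4,1)
JGT L0: taken
after LOAD R1, [R2]: R1=M[116]=20
after OR R1, 7: R1=20|7=23
after SUB R1, 9: R1=23-9=14
after ADD R2, 4: R2=116+4=120
after SUB R6, 1: R6=4-1=3
CMP R6, 1  (cmp 3,1)
JGT L0: taken
after LOAD R1, [R2]: R1=M[120]=-2
after OR R1, 7: R1=(-2)|7=-1
after SUB R1, 9: R1=(-1)-9=-10
after ADD R2, 4: R2=120+4=124
after SUB R6, 1: R6=3-1=2
CMP R6, 1  (cmp 2,1)
JGT L0: taken
after LOAD R1, [R2]: R1=M[124]=1
after OR R1, 7: R1=1|7=7
after SUB R1, 9: R1=7-9=-2
after ADD R2, 4: R2=124+4=128
after SUB R6, 1: R6=2-1=1
CMP R6, 1  (cmp 1,1)
JGT L0: not taken
after SUB R1, 2: R1=(-2)-2=-4
STORE R1, [104] → M[104]=-4
halt.
Total executed instructions: 55.

55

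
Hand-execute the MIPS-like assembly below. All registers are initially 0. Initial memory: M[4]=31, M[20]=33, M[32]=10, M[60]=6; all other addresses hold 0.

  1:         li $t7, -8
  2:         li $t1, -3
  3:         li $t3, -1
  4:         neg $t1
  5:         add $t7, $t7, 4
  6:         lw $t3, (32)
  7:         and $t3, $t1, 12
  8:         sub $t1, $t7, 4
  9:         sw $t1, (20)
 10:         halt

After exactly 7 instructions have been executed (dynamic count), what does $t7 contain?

$t7=-8
$t1=-3
$t3=-1
$t1=-(-3)=3
$t7=(-8)+4=-4
$t3=M[32]=10
$t3=3&12=0
After step 7: $t7 = -4.

-4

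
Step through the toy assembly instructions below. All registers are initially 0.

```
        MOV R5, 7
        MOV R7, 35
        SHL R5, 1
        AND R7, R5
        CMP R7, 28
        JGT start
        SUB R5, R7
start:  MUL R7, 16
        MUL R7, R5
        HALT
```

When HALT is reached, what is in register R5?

R5=7
R7=35
R5=7<<1=14
R7=35&14=2
CMP R7, 28  (cmp 2,28)
JGT start: not taken
R5=14-2=12
R7=2*16=32
R7=32*12=384
halt.

12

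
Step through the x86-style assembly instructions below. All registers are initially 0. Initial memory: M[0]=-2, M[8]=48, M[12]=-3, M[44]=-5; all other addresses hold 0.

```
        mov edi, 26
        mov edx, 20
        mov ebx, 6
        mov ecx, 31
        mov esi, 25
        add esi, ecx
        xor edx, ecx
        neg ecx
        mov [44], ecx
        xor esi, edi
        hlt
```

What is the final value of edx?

mov edi, 26 → edi=26
mov edx, 20 → edx=20
mov ebx, 6 → ebx=6
mov ecx, 31 → ecx=31
mov esi, 25 → esi=25
add esi, ecx → esi=25+31=56
xor edx, ecx → edx=20^31=11
neg ecx → ecx=-(31)=-31
mov [44], ecx → M[44]=-31
xor esi, edi → esi=56^26=34
halt.

11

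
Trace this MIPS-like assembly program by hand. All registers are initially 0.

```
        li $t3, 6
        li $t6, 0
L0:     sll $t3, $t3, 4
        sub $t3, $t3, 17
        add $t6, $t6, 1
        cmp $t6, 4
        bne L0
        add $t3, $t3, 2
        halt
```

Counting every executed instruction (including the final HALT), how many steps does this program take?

$t3=6
$t6=0
$t3=6<<4=96
$t3=96-17=79
$t6=0+1=1
cmp $t6, 4  (cmp 1,4)
bne L0: taken
$t3=79<<4=1264
$t3=1264-17=1247
$t6=1+1=2
cmp $t6, 4  (cmp 2,4)
bne L0: taken
$t3=1247<<4=19952
$t3=19952-17=19935
$t6=2+1=3
cmp $t6, 4  (cmp 3,4)
bne L0: taken
$t3=19935<<4=318960
$t3=318960-17=318943
$t6=3+1=4
cmp $t6, 4  (cmp 4,4)
bne L0: not taken
$t3=318943+2=318945
halt.
Total executed instructions: 24.

24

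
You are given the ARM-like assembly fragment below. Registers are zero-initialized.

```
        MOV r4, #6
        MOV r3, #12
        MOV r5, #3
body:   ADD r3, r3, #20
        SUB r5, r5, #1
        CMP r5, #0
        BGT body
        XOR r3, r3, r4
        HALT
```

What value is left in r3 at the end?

MOV r4, #6 → r4=6
MOV r3, #12 → r3=12
MOV r5, #3 → r5=3
ADD r3, r3, #20 → r3=12+20=32
SUB r5, r5, #1 → r5=3-1=2
CMP r5, #0  (cmp 2,0)
BGT body: taken
ADD r3, r3, #20 → r3=32+20=52
SUB r5, r5, #1 → r5=2-1=1
CMP r5, #0  (cmp 1,0)
BGT body: taken
ADD r3, r3, #20 → r3=52+20=72
SUB r5, r5, #1 → r5=1-1=0
CMP r5, #0  (cmp 0,0)
BGT body: not taken
XOR r3, r3, r4 → r3=72^6=78
halt.

78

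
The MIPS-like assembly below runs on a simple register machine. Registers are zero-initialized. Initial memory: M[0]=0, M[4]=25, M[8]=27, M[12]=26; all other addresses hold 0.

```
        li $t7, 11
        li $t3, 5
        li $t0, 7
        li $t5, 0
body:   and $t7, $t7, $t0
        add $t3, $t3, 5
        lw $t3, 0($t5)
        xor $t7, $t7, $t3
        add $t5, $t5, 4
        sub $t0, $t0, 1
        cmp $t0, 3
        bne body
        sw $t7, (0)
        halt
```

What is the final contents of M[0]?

li $t7, 11 → $t7=11
li $t3, 5 → $t3=5
li $t0, 7 → $t0=7
li $t5, 0 → $t5=0
and $t7, $t7, $t0 → $t7=11&7=3
add $t3, $t3, 5 → $t3=5+5=10
lw $t3, 0($t5) → $t3=M[0]=0
xor $t7, $t7, $t3 → $t7=3^0=3
add $t5, $t5, 4 → $t5=0+4=4
sub $t0, $t0, 1 → $t0=7-1=6
cmp $t0, 3  (cmp 6,3)
bne body: taken
and $t7, $t7, $t0 → $t7=3&6=2
add $t3, $t3, 5 → $t3=0+5=5
lw $t3, 0($t5) → $t3=M[4]=25
xor $t7, $t7, $t3 → $t7=2^25=27
add $t5, $t5, 4 → $t5=4+4=8
sub $t0, $t0, 1 → $t0=6-1=5
cmp $t0, 3  (cmp 5,3)
bne body: taken
and $t7, $t7, $t0 → $t7=27&5=1
add $t3, $t3, 5 → $t3=25+5=30
lw $t3, 0($t5) → $t3=M[8]=27
xor $t7, $t7, $t3 → $t7=1^27=26
add $t5, $t5, 4 → $t5=8+4=12
sub $t0, $t0, 1 → $t0=5-1=4
cmp $t0, 3  (cmp 4,3)
bne body: taken
and $t7, $t7, $t0 → $t7=26&4=0
add $t3, $t3, 5 → $t3=27+5=32
lw $t3, 0($t5) → $t3=M[12]=26
xor $t7, $t7, $t3 → $t7=0^26=26
add $t5, $t5, 4 → $t5=12+4=16
sub $t0, $t0, 1 → $t0=4-1=3
cmp $t0, 3  (cmp 3,3)
bne body: not taken
sw $t7, (0) → M[0]=26
halt.

26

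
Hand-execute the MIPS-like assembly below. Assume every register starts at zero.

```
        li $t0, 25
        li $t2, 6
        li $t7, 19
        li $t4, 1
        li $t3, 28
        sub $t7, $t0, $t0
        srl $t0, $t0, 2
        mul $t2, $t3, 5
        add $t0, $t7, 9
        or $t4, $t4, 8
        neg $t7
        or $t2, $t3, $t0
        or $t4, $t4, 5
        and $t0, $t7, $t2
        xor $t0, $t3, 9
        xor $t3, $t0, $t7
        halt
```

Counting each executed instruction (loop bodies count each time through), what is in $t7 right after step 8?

after li $t0, 25: $t0=25
after li $t2, 6: $t2=6
after li $t7, 19: $t7=19
after li $t4, 1: $t4=1
after li $t3, 28: $t3=28
after sub $t7, $t0, $t0: $t7=25-25=0
after srl $t0, $t0, 2: $t0=25>>2=6
after mul $t2, $t3, 5: $t2=28*5=140
After step 8: $t7 = 0.

0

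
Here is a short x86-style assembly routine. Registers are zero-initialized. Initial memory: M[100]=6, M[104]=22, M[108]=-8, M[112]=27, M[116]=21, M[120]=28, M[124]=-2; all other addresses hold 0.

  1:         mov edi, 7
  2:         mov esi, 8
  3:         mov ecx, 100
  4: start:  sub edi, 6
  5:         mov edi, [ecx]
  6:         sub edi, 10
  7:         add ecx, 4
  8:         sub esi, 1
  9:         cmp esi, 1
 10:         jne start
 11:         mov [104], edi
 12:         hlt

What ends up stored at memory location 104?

mov edi, 7 → edi=7
mov esi, 8 → esi=8
mov ecx, 100 → ecx=100
sub edi, 6 → edi=7-6=1
mov edi, [ecx] → edi=M[100]=6
sub edi, 10 → edi=6-10=-4
add ecx, 4 → ecx=100+4=104
sub esi, 1 → esi=8-1=7
cmp esi, 1  (cmp 7,1)
jne start: taken
sub edi, 6 → edi=(-4)-6=-10
mov edi, [ecx] → edi=M[104]=22
sub edi, 10 → edi=22-10=12
add ecx, 4 → ecx=104+4=108
sub esi, 1 → esi=7-1=6
cmp esi, 1  (cmp 6,1)
jne start: taken
sub edi, 6 → edi=12-6=6
mov edi, [ecx] → edi=M[108]=-8
sub edi, 10 → edi=(-8)-10=-18
add ecx, 4 → ecx=108+4=112
sub esi, 1 → esi=6-1=5
cmp esi, 1  (cmp 5,1)
jne start: taken
sub edi, 6 → edi=(-18)-6=-24
mov edi, [ecx] → edi=M[112]=27
sub edi, 10 → edi=27-10=17
add ecx, 4 → ecx=112+4=116
sub esi, 1 → esi=5-1=4
cmp esi, 1  (cmp 4,1)
jne start: taken
sub edi, 6 → edi=17-6=11
mov edi, [ecx] → edi=M[116]=21
sub edi, 10 → edi=21-10=11
add ecx, 4 → ecx=116+4=120
sub esi, 1 → esi=4-1=3
cmp esi, 1  (cmp 3,1)
jne start: taken
sub edi, 6 → edi=11-6=5
mov edi, [ecx] → edi=M[120]=28
sub edi, 10 → edi=28-10=18
add ecx, 4 → ecx=120+4=124
sub esi, 1 → esi=3-1=2
cmp esi, 1  (cmp 2,1)
jne start: taken
sub edi, 6 → edi=18-6=12
mov edi, [ecx] → edi=M[124]=-2
sub edi, 10 → edi=(-2)-10=-12
add ecx, 4 → ecx=124+4=128
sub esi, 1 → esi=2-1=1
cmp esi, 1  (cmp 1,1)
jne start: not taken
mov [104], edi → M[104]=-12
halt.

-12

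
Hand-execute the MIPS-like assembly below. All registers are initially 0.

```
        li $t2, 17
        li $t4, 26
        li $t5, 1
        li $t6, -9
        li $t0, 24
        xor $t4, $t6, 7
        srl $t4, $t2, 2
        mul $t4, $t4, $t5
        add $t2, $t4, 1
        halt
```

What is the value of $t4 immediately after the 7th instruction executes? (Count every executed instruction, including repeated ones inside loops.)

li $t2, 17 → $t2=17
li $t4, 26 → $t4=26
li $t5, 1 → $t5=1
li $t6, -9 → $t6=-9
li $t0, 24 → $t0=24
xor $t4, $t6, 7 → $t4=(-9)^7=-16
srl $t4, $t2, 2 → $t4=17>>2=4
After step 7: $t4 = 4.

4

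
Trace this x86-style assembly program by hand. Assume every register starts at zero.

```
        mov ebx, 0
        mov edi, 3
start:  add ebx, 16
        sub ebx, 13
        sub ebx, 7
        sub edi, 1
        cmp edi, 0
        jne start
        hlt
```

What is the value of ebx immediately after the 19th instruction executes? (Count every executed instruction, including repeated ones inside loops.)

ebx=0
edi=3
ebx=0+16=16
ebx=16-13=3
ebx=3-7=-4
edi=3-1=2
cmp edi, 0  (cmp 2,0)
jne start: taken
ebx=(-4)+16=12
ebx=12-13=-1
ebx=(-1)-7=-8
edi=2-1=1
cmp edi, 0  (cmp 1,0)
jne start: taken
ebx=(-8)+16=8
ebx=8-13=-5
ebx=(-5)-7=-12
edi=1-1=0
cmp edi, 0  (cmp 0,0)
After step 19: ebx = -12.

-12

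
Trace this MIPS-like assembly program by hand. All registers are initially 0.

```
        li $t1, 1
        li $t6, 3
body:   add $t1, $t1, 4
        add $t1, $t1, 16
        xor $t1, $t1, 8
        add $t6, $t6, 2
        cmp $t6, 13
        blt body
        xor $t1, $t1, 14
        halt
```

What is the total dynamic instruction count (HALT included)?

li $t1, 1 → $t1=1
li $t6, 3 → $t6=3
add $t1, $t1, 4 → $t1=1+4=5
add $t1, $t1, 16 → $t1=5+16=21
xor $t1, $t1, 8 → $t1=21^8=29
add $t6, $t6, 2 → $t6=3+2=5
cmp $t6, 13  (cmp 5,13)
blt body: taken
add $t1, $t1, 4 → $t1=29+4=33
add $t1, $t1, 16 → $t1=33+16=49
xor $t1, $t1, 8 → $t1=49^8=57
add $t6, $t6, 2 → $t6=5+2=7
cmp $t6, 13  (cmp 7,13)
blt body: taken
add $t1, $t1, 4 → $t1=57+4=61
add $t1, $t1, 16 → $t1=61+16=77
xor $t1, $t1, 8 → $t1=77^8=69
add $t6, $t6, 2 → $t6=7+2=9
cmp $t6, 13  (cmp 9,13)
blt body: taken
add $t1, $t1, 4 → $t1=69+4=73
add $t1, $t1, 16 → $t1=73+16=89
xor $t1, $t1, 8 → $t1=89^8=81
add $t6, $t6, 2 → $t6=9+2=11
cmp $t6, 13  (cmp 11,13)
blt body: taken
add $t1, $t1, 4 → $t1=81+4=85
add $t1, $t1, 16 → $t1=85+16=101
xor $t1, $t1, 8 → $t1=101^8=109
add $t6, $t6, 2 → $t6=11+2=13
cmp $t6, 13  (cmp 13,13)
blt body: not taken
xor $t1, $t1, 14 → $t1=109^14=99
halt.
Total executed instructions: 34.

34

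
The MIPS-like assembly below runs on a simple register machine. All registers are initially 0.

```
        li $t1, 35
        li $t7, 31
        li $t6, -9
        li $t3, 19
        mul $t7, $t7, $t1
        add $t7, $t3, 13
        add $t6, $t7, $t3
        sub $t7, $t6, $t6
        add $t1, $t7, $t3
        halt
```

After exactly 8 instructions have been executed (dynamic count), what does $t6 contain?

after li $t1, 35: $t1=35
after li $t7, 31: $t7=31
after li $t6, -9: $t6=-9
after li $t3, 19: $t3=19
after mul $t7, $t7, $t1: $t7=31*35=1085
after add $t7, $t3, 13: $t7=19+13=32
after add $t6, $t7, $t3: $t6=32+19=51
after sub $t7, $t6, $t6: $t7=51-51=0
After step 8: $t6 = 51.

51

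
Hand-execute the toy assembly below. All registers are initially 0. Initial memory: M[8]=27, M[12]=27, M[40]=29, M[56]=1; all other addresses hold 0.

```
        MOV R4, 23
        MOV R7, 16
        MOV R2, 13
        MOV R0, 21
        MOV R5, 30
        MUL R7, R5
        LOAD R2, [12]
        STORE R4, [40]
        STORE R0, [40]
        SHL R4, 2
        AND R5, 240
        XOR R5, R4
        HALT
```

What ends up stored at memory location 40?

21

MOV R4, 23 → R4=23
MOV R7, 16 → R7=16
MOV R2, 13 → R2=13
MOV R0, 21 → R0=21
MOV R5, 30 → R5=30
MUL R7, R5 → R7=16*30=480
LOAD R2, [12] → R2=M[12]=27
STORE R4, [40] → M[40]=23
STORE R0, [40] → M[40]=21
SHL R4, 2 → R4=23<<2=92
AND R5, 240 → R5=30&240=16
XOR R5, R4 → R5=16^92=76
halt.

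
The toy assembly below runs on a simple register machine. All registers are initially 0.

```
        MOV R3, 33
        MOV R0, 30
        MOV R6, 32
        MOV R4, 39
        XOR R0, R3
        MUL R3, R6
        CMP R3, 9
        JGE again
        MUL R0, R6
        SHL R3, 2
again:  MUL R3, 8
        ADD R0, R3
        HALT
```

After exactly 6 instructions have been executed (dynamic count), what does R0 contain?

63

MOV R3, 33 → R3=33
MOV R0, 30 → R0=30
MOV R6, 32 → R6=32
MOV R4, 39 → R4=39
XOR R0, R3 → R0=30^33=63
MUL R3, R6 → R3=33*32=1056
After step 6: R0 = 63.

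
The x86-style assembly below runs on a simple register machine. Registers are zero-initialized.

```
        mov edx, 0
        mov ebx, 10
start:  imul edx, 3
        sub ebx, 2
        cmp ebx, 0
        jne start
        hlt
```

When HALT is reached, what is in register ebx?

mov edx, 0 → edx=0
mov ebx, 10 → ebx=10
imul edx, 3 → edx=0*3=0
sub ebx, 2 → ebx=10-2=8
cmp ebx, 0  (cmp 8,0)
jne start: taken
imul edx, 3 → edx=0*3=0
sub ebx, 2 → ebx=8-2=6
cmp ebx, 0  (cmp 6,0)
jne start: taken
imul edx, 3 → edx=0*3=0
sub ebx, 2 → ebx=6-2=4
cmp ebx, 0  (cmp 4,0)
jne start: taken
imul edx, 3 → edx=0*3=0
sub ebx, 2 → ebx=4-2=2
cmp ebx, 0  (cmp 2,0)
jne start: taken
imul edx, 3 → edx=0*3=0
sub ebx, 2 → ebx=2-2=0
cmp ebx, 0  (cmp 0,0)
jne start: not taken
halt.

0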